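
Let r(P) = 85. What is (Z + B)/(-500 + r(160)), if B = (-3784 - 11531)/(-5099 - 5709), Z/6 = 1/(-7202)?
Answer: -55116891/16151637320 ≈ -0.0034125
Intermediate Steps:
Z = -3/3601 (Z = 6/(-7202) = 6*(-1/7202) = -3/3601 ≈ -0.00083310)
B = 15315/10808 (B = -15315/(-10808) = -15315*(-1/10808) = 15315/10808 ≈ 1.4170)
(Z + B)/(-500 + r(160)) = (-3/3601 + 15315/10808)/(-500 + 85) = (55116891/38919608)/(-415) = (55116891/38919608)*(-1/415) = -55116891/16151637320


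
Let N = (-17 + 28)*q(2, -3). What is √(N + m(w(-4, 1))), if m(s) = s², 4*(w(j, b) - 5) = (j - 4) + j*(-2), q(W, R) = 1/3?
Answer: √258/3 ≈ 5.3541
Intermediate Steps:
q(W, R) = ⅓
w(j, b) = 4 - j/4 (w(j, b) = 5 + ((j - 4) + j*(-2))/4 = 5 + ((-4 + j) - 2*j)/4 = 5 + (-4 - j)/4 = 5 + (-1 - j/4) = 4 - j/4)
N = 11/3 (N = (-17 + 28)*(⅓) = 11*(⅓) = 11/3 ≈ 3.6667)
√(N + m(w(-4, 1))) = √(11/3 + (4 - ¼*(-4))²) = √(11/3 + (4 + 1)²) = √(11/3 + 5²) = √(11/3 + 25) = √(86/3) = √258/3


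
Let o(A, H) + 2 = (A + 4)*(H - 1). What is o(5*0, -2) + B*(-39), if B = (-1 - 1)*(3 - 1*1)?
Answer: 142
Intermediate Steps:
o(A, H) = -2 + (-1 + H)*(4 + A) (o(A, H) = -2 + (A + 4)*(H - 1) = -2 + (4 + A)*(-1 + H) = -2 + (-1 + H)*(4 + A))
B = -4 (B = -2*(3 - 1) = -2*2 = -4)
o(5*0, -2) + B*(-39) = (-6 - 5*0 + 4*(-2) + (5*0)*(-2)) - 4*(-39) = (-6 - 1*0 - 8 + 0*(-2)) + 156 = (-6 + 0 - 8 + 0) + 156 = -14 + 156 = 142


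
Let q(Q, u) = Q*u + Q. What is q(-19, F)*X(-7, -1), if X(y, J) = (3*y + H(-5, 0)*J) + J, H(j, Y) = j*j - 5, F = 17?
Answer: 14364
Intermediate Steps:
q(Q, u) = Q + Q*u
H(j, Y) = -5 + j² (H(j, Y) = j² - 5 = -5 + j²)
X(y, J) = 3*y + 21*J (X(y, J) = (3*y + (-5 + (-5)²)*J) + J = (3*y + (-5 + 25)*J) + J = (3*y + 20*J) + J = 3*y + 21*J)
q(-19, F)*X(-7, -1) = (-19*(1 + 17))*(3*(-7) + 21*(-1)) = (-19*18)*(-21 - 21) = -342*(-42) = 14364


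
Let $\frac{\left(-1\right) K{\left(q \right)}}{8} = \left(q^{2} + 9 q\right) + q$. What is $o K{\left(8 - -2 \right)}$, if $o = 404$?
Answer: $-646400$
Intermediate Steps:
$K{\left(q \right)} = - 80 q - 8 q^{2}$ ($K{\left(q \right)} = - 8 \left(\left(q^{2} + 9 q\right) + q\right) = - 8 \left(q^{2} + 10 q\right) = - 80 q - 8 q^{2}$)
$o K{\left(8 - -2 \right)} = 404 \left(- 8 \left(8 - -2\right) \left(10 + \left(8 - -2\right)\right)\right) = 404 \left(- 8 \left(8 + 2\right) \left(10 + \left(8 + 2\right)\right)\right) = 404 \left(\left(-8\right) 10 \left(10 + 10\right)\right) = 404 \left(\left(-8\right) 10 \cdot 20\right) = 404 \left(-1600\right) = -646400$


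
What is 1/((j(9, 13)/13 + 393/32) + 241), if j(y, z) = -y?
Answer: 416/105077 ≈ 0.0039590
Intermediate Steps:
1/((j(9, 13)/13 + 393/32) + 241) = 1/((-1*9/13 + 393/32) + 241) = 1/((-9*1/13 + 393*(1/32)) + 241) = 1/((-9/13 + 393/32) + 241) = 1/(4821/416 + 241) = 1/(105077/416) = 416/105077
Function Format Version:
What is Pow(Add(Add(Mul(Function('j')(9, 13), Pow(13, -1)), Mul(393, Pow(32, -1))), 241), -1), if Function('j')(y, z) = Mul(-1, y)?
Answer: Rational(416, 105077) ≈ 0.0039590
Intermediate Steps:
Pow(Add(Add(Mul(Function('j')(9, 13), Pow(13, -1)), Mul(393, Pow(32, -1))), 241), -1) = Pow(Add(Add(Mul(Mul(-1, 9), Pow(13, -1)), Mul(393, Pow(32, -1))), 241), -1) = Pow(Add(Add(Mul(-9, Rational(1, 13)), Mul(393, Rational(1, 32))), 241), -1) = Pow(Add(Add(Rational(-9, 13), Rational(393, 32)), 241), -1) = Pow(Add(Rational(4821, 416), 241), -1) = Pow(Rational(105077, 416), -1) = Rational(416, 105077)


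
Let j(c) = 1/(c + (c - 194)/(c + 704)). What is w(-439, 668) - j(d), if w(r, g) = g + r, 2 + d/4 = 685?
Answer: 1075117787/4694845 ≈ 229.00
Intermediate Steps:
d = 2732 (d = -8 + 4*685 = -8 + 2740 = 2732)
j(c) = 1/(c + (-194 + c)/(704 + c))
w(-439, 668) - j(d) = (668 - 439) - (704 + 2732)/(-194 + 2732² + 705*2732) = 229 - 3436/(-194 + 7463824 + 1926060) = 229 - 3436/9389690 = 229 - 1*1718/4694845 = 229 - 1718/4694845 = 1075117787/4694845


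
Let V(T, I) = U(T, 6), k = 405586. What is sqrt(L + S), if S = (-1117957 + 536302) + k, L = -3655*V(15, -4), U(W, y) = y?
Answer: I*sqrt(197999) ≈ 444.97*I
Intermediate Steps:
V(T, I) = 6
L = -21930 (L = -3655*6 = -21930)
S = -176069 (S = (-1117957 + 536302) + 405586 = -581655 + 405586 = -176069)
sqrt(L + S) = sqrt(-21930 - 176069) = sqrt(-197999) = I*sqrt(197999)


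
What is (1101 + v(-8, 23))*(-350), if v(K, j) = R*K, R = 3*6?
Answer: -334950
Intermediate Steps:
R = 18
v(K, j) = 18*K
(1101 + v(-8, 23))*(-350) = (1101 + 18*(-8))*(-350) = (1101 - 144)*(-350) = 957*(-350) = -334950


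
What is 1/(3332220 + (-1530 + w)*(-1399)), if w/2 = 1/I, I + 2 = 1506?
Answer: 752/4115461481 ≈ 1.8273e-7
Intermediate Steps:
I = 1504 (I = -2 + 1506 = 1504)
w = 1/752 (w = 2/1504 = 2*(1/1504) = 1/752 ≈ 0.0013298)
1/(3332220 + (-1530 + w)*(-1399)) = 1/(3332220 + (-1530 + 1/752)*(-1399)) = 1/(3332220 - 1150559/752*(-1399)) = 1/(3332220 + 1609632041/752) = 1/(4115461481/752) = 752/4115461481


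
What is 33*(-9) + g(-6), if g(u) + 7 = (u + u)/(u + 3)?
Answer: -300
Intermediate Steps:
g(u) = -7 + 2*u/(3 + u) (g(u) = -7 + (u + u)/(u + 3) = -7 + (2*u)/(3 + u) = -7 + 2*u/(3 + u))
33*(-9) + g(-6) = 33*(-9) + (-21 - 5*(-6))/(3 - 6) = -297 + (-21 + 30)/(-3) = -297 - ⅓*9 = -297 - 3 = -300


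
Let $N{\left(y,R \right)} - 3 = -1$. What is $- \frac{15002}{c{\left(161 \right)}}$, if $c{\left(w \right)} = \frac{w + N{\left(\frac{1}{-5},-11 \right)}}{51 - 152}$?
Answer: $\frac{1515202}{163} \approx 9295.7$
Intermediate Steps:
$N{\left(y,R \right)} = 2$ ($N{\left(y,R \right)} = 3 - 1 = 2$)
$c{\left(w \right)} = - \frac{2}{101} - \frac{w}{101}$ ($c{\left(w \right)} = \frac{w + 2}{51 - 152} = \frac{2 + w}{-101} = \left(2 + w\right) \left(- \frac{1}{101}\right) = - \frac{2}{101} - \frac{w}{101}$)
$- \frac{15002}{c{\left(161 \right)}} = - \frac{15002}{- \frac{2}{101} - \frac{161}{101}} = - \frac{15002}{- \frac{163}{101}} = \left(-15002\right) \left(- \frac{101}{163}\right) = \frac{1515202}{163}$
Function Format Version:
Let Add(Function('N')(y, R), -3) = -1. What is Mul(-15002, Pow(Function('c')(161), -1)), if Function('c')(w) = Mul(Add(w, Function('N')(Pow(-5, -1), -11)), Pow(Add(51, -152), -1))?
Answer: Rational(1515202, 163) ≈ 9295.7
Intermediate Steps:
Function('N')(y, R) = 2 (Function('N')(y, R) = Add(3, -1) = 2)
Function('c')(w) = Add(Rational(-2, 101), Mul(Rational(-1, 101), w)) (Function('c')(w) = Mul(Add(w, 2), Pow(Add(51, -152), -1)) = Mul(Add(2, w), Pow(-101, -1)) = Mul(Add(2, w), Rational(-1, 101)) = Add(Rational(-2, 101), Mul(Rational(-1, 101), w)))
Mul(-15002, Pow(Function('c')(161), -1)) = Mul(-15002, Pow(Add(Rational(-2, 101), Mul(Rational(-1, 101), 161)), -1)) = Mul(-15002, Pow(Add(Rational(-2, 101), Rational(-161, 101)), -1)) = Mul(-15002, Pow(Rational(-163, 101), -1)) = Mul(-15002, Rational(-101, 163)) = Rational(1515202, 163)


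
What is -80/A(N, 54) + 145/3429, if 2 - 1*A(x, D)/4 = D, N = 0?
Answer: 19030/44577 ≈ 0.42690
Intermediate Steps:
A(x, D) = 8 - 4*D
-80/A(N, 54) + 145/3429 = -80/(8 - 4*54) + 145/3429 = -80/(8 - 216) + 145*(1/3429) = -80/(-208) + 145/3429 = -80*(-1/208) + 145/3429 = 5/13 + 145/3429 = 19030/44577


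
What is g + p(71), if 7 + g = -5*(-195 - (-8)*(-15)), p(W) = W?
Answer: 1639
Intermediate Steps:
g = 1568 (g = -7 - 5*(-195 - (-8)*(-15)) = -7 - 5*(-195 - 1*120) = -7 - 5*(-195 - 120) = -7 - 5*(-315) = -7 + 1575 = 1568)
g + p(71) = 1568 + 71 = 1639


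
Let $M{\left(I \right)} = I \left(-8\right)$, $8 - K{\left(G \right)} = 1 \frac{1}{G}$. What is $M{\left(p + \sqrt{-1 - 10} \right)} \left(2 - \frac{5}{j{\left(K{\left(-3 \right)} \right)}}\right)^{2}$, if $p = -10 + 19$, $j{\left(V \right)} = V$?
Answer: $- \frac{3528}{25} - \frac{392 i \sqrt{11}}{25} \approx -141.12 - 52.005 i$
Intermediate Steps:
$K{\left(G \right)} = 8 - \frac{1}{G}$ ($K{\left(G \right)} = 8 - 1 \frac{1}{G} = 8 - \frac{1}{G}$)
$p = 9$
$M{\left(I \right)} = - 8 I$
$M{\left(p + \sqrt{-1 - 10} \right)} \left(2 - \frac{5}{j{\left(K{\left(-3 \right)} \right)}}\right)^{2} = - 8 \left(9 + \sqrt{-1 - 10}\right) \left(2 - \frac{5}{8 - \frac{1}{-3}}\right)^{2} = - 8 \left(9 + \sqrt{-11}\right) \left(2 - \frac{5}{8 - - \frac{1}{3}}\right)^{2} = - 8 \left(9 + i \sqrt{11}\right) \left(2 - \frac{5}{8 + \frac{1}{3}}\right)^{2} = \left(-72 - 8 i \sqrt{11}\right) \left(2 - \frac{5}{\frac{25}{3}}\right)^{2} = \left(-72 - 8 i \sqrt{11}\right) \left(2 - \frac{3}{5}\right)^{2} = \left(-72 - 8 i \sqrt{11}\right) \left(\frac{7}{5}\right)^{2} = \left(-72 - 8 i \sqrt{11}\right) \frac{49}{25} = - \frac{3528}{25} - \frac{392 i \sqrt{11}}{25}$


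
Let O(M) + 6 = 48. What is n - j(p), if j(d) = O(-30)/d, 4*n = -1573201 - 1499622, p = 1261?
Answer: -3874829971/5044 ≈ -7.6821e+5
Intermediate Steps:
O(M) = 42 (O(M) = -6 + 48 = 42)
n = -3072823/4 (n = (-1573201 - 1499622)/4 = (¼)*(-3072823) = -3072823/4 ≈ -7.6821e+5)
j(d) = 42/d
n - j(p) = -3072823/4 - 42/1261 = -3874829971/5044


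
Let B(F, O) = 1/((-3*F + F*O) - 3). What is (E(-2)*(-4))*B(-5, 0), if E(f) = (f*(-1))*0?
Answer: 0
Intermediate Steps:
E(f) = 0 (E(f) = -f*0 = 0)
B(F, O) = 1/(-3 - 3*F + F*O)
(E(-2)*(-4))*B(-5, 0) = (0*(-4))/(-3 - 3*(-5) - 5*0) = 0/(-3 + 15 + 0) = 0/12 = 0*(1/12) = 0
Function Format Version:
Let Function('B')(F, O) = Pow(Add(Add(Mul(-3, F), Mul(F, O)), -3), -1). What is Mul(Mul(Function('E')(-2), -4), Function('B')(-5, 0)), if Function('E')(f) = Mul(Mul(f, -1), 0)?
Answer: 0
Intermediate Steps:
Function('E')(f) = 0 (Function('E')(f) = Mul(Mul(-1, f), 0) = 0)
Function('B')(F, O) = Pow(Add(-3, Mul(-3, F), Mul(F, O)), -1)
Mul(Mul(Function('E')(-2), -4), Function('B')(-5, 0)) = Mul(Mul(0, -4), Pow(Add(-3, Mul(-3, -5), Mul(-5, 0)), -1)) = Mul(0, Pow(Add(-3, 15, 0), -1)) = Mul(0, Pow(12, -1)) = Mul(0, Rational(1, 12)) = 0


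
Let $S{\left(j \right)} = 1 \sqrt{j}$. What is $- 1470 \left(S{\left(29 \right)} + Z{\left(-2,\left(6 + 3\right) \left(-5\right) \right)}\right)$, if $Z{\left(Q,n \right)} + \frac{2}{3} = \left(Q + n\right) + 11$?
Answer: $53900 - 1470 \sqrt{29} \approx 45984.0$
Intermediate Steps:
$S{\left(j \right)} = \sqrt{j}$
$Z{\left(Q,n \right)} = \frac{31}{3} + Q + n$ ($Z{\left(Q,n \right)} = - \frac{2}{3} + \left(\left(Q + n\right) + 11\right) = - \frac{2}{3} + \left(11 + Q + n\right) = \frac{31}{3} + Q + n$)
$- 1470 \left(S{\left(29 \right)} + Z{\left(-2,\left(6 + 3\right) \left(-5\right) \right)}\right) = - 1470 \left(\sqrt{29} + \left(\frac{31}{3} - 2 + \left(6 + 3\right) \left(-5\right)\right)\right) = - 1470 \left(\sqrt{29} + \left(\frac{31}{3} - 2 + 9 \left(-5\right)\right)\right) = - 1470 \left(\sqrt{29} - \frac{110}{3}\right) = - 1470 \left(- \frac{110}{3} + \sqrt{29}\right) = 53900 - 1470 \sqrt{29}$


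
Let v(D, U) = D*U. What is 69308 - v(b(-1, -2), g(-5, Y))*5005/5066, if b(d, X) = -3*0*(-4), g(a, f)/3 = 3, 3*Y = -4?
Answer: 69308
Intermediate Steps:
Y = -4/3 (Y = (1/3)*(-4) = -4/3 ≈ -1.3333)
g(a, f) = 9 (g(a, f) = 3*3 = 9)
b(d, X) = 0 (b(d, X) = 0*(-4) = 0)
69308 - v(b(-1, -2), g(-5, Y))*5005/5066 = 69308 - 0*9*5005/5066 = 69308 - 0*5005*(1/5066) = 69308 - 0*5005/5066 = 69308 - 1*0 = 69308 + 0 = 69308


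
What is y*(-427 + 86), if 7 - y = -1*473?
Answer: -163680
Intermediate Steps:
y = 480 (y = 7 - (-1)*473 = 7 - 1*(-473) = 7 + 473 = 480)
y*(-427 + 86) = 480*(-427 + 86) = 480*(-341) = -163680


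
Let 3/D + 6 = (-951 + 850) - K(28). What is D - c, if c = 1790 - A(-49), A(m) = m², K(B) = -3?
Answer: 63541/104 ≈ 610.97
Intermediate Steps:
c = -611 (c = 1790 - 1*(-49)² = 1790 - 1*2401 = 1790 - 2401 = -611)
D = -3/104 (D = 3/(-6 + ((-951 + 850) - 1*(-3))) = 3/(-6 + (-101 + 3)) = 3/(-6 - 98) = 3/(-104) = 3*(-1/104) = -3/104 ≈ -0.028846)
D - c = -3/104 - 1*(-611) = -3/104 + 611 = 63541/104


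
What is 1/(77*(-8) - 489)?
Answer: -1/1105 ≈ -0.00090498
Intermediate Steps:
1/(77*(-8) - 489) = 1/(-616 - 489) = 1/(-1105) = -1/1105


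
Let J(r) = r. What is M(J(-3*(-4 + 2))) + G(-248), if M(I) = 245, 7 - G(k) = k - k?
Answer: 252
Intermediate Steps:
G(k) = 7 (G(k) = 7 - (k - k) = 7 - 1*0 = 7 + 0 = 7)
M(J(-3*(-4 + 2))) + G(-248) = 245 + 7 = 252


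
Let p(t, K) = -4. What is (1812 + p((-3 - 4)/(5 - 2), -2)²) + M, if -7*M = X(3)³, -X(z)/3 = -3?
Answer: 12067/7 ≈ 1723.9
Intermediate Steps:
X(z) = 9 (X(z) = -3*(-3) = 9)
M = -729/7 (M = -⅐*9³ = -⅐*729 = -729/7 ≈ -104.14)
(1812 + p((-3 - 4)/(5 - 2), -2)²) + M = (1812 + (-4)²) - 729/7 = (1812 + 16) - 729/7 = 1828 - 729/7 = 12067/7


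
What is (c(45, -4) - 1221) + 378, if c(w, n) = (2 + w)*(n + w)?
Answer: 1084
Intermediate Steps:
(c(45, -4) - 1221) + 378 = ((45² + 2*(-4) + 2*45 - 4*45) - 1221) + 378 = ((2025 - 8 + 90 - 180) - 1221) + 378 = (1927 - 1221) + 378 = 706 + 378 = 1084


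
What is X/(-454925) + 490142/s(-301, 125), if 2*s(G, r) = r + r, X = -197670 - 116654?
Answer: 8920685594/2274625 ≈ 3921.8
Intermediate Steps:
X = -314324
s(G, r) = r (s(G, r) = (r + r)/2 = (2*r)/2 = r)
X/(-454925) + 490142/s(-301, 125) = -314324/(-454925) + 490142/125 = -314324*(-1/454925) + 490142*(1/125) = 314324/454925 + 490142/125 = 8920685594/2274625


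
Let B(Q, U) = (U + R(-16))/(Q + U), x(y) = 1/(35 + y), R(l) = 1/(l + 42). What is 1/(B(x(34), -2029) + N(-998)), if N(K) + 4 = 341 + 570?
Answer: 3640000/3305119957 ≈ 0.0011013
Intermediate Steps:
R(l) = 1/(42 + l)
N(K) = 907 (N(K) = -4 + (341 + 570) = -4 + 911 = 907)
B(Q, U) = (1/26 + U)/(Q + U) (B(Q, U) = (U + 1/(42 - 16))/(Q + U) = (U + 1/26)/(Q + U) = (1/26 + U)/(Q + U))
1/(B(x(34), -2029) + N(-998)) = 1/((1/26 - 2029)/(1/(35 + 34) - 2029) + 907) = 1/(-52753/26/(1/69 - 2029) + 907) = 1/(-52753/26/(-140000/69) + 907) = 1/(-69/140000*(-52753/26) + 907) = 1/(3639957/3640000 + 907) = 1/(3305119957/3640000) = 3640000/3305119957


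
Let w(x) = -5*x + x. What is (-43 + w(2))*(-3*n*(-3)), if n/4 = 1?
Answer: -1836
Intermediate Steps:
n = 4 (n = 4*1 = 4)
w(x) = -4*x
(-43 + w(2))*(-3*n*(-3)) = (-43 - 4*2)*(-3*4*(-3)) = (-43 - 8)*(-12*(-3)) = -51*36 = -1836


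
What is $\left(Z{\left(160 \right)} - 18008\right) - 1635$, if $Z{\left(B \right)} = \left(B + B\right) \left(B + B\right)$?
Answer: $82757$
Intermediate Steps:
$Z{\left(B \right)} = 4 B^{2}$ ($Z{\left(B \right)} = 2 B 2 B = 4 B^{2}$)
$\left(Z{\left(160 \right)} - 18008\right) - 1635 = \left(4 \cdot 160^{2} - 18008\right) - 1635 = \left(4 \cdot 25600 - 18008\right) - 1635 = \left(102400 - 18008\right) - 1635 = 84392 - 1635 = 82757$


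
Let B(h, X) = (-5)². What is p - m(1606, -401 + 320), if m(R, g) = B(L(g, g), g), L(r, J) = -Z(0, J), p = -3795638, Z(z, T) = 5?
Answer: -3795663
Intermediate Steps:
L(r, J) = -5 (L(r, J) = -1*5 = -5)
B(h, X) = 25
m(R, g) = 25
p - m(1606, -401 + 320) = -3795638 - 1*25 = -3795638 - 25 = -3795663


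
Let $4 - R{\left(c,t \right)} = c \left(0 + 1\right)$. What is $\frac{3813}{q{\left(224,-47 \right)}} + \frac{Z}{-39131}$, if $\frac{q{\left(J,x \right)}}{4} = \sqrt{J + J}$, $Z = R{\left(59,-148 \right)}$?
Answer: $\frac{55}{39131} + \frac{3813 \sqrt{7}}{224} \approx 45.038$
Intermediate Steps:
$R{\left(c,t \right)} = 4 - c$ ($R{\left(c,t \right)} = 4 - c \left(0 + 1\right) = 4 - c 1 = 4 - c$)
$Z = -55$ ($Z = 4 - 59 = -55$)
$q{\left(J,x \right)} = 4 \sqrt{2} \sqrt{J}$ ($q{\left(J,x \right)} = 4 \sqrt{J + J} = 4 \sqrt{2 J} = 4 \sqrt{2} \sqrt{J}$)
$\frac{3813}{q{\left(224,-47 \right)}} + \frac{Z}{-39131} = \frac{3813}{4 \sqrt{2} \sqrt{224}} - \frac{55}{-39131} = \frac{3813}{4 \sqrt{2} \cdot 4 \sqrt{14}} - - \frac{55}{39131} = \frac{3813}{32 \sqrt{7}} + \frac{55}{39131} = 3813 \frac{\sqrt{7}}{224} + \frac{55}{39131} = \frac{3813 \sqrt{7}}{224} + \frac{55}{39131} = \frac{55}{39131} + \frac{3813 \sqrt{7}}{224}$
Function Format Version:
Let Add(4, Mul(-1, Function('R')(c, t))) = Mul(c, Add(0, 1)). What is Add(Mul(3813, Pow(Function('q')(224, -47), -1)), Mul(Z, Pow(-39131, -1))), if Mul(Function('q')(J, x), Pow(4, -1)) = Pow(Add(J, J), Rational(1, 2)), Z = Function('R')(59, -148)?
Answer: Add(Rational(55, 39131), Mul(Rational(3813, 224), Pow(7, Rational(1, 2)))) ≈ 45.038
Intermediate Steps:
Function('R')(c, t) = Add(4, Mul(-1, c)) (Function('R')(c, t) = Add(4, Mul(-1, Mul(c, Add(0, 1)))) = Add(4, Mul(-1, Mul(c, 1))) = Add(4, Mul(-1, c)))
Z = -55 (Z = Add(4, Mul(-1, 59)) = Add(4, -59) = -55)
Function('q')(J, x) = Mul(4, Pow(2, Rational(1, 2)), Pow(J, Rational(1, 2))) (Function('q')(J, x) = Mul(4, Pow(Add(J, J), Rational(1, 2))) = Mul(4, Pow(Mul(2, J), Rational(1, 2))) = Mul(4, Mul(Pow(2, Rational(1, 2)), Pow(J, Rational(1, 2)))) = Mul(4, Pow(2, Rational(1, 2)), Pow(J, Rational(1, 2))))
Add(Mul(3813, Pow(Function('q')(224, -47), -1)), Mul(Z, Pow(-39131, -1))) = Add(Mul(3813, Pow(Mul(4, Pow(2, Rational(1, 2)), Pow(224, Rational(1, 2))), -1)), Mul(-55, Pow(-39131, -1))) = Add(Mul(3813, Pow(Mul(4, Pow(2, Rational(1, 2)), Mul(4, Pow(14, Rational(1, 2)))), -1)), Mul(-55, Rational(-1, 39131))) = Add(Mul(3813, Pow(Mul(32, Pow(7, Rational(1, 2))), -1)), Rational(55, 39131)) = Add(Mul(3813, Mul(Rational(1, 224), Pow(7, Rational(1, 2)))), Rational(55, 39131)) = Add(Mul(Rational(3813, 224), Pow(7, Rational(1, 2))), Rational(55, 39131)) = Add(Rational(55, 39131), Mul(Rational(3813, 224), Pow(7, Rational(1, 2))))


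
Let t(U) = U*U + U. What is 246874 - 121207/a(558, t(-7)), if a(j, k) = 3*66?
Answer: 48759845/198 ≈ 2.4626e+5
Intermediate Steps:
t(U) = U + U**2 (t(U) = U**2 + U = U + U**2)
a(j, k) = 198
246874 - 121207/a(558, t(-7)) = 246874 - 121207/198 = 48759845/198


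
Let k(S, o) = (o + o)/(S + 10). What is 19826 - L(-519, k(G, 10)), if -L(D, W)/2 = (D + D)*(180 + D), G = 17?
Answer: 723590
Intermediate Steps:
k(S, o) = 2*o/(10 + S) (k(S, o) = (2*o)/(10 + S) = 2*o/(10 + S))
L(D, W) = -4*D*(180 + D) (L(D, W) = -2*(D + D)*(180 + D) = -2*2*D*(180 + D) = -4*D*(180 + D))
19826 - L(-519, k(G, 10)) = 19826 - (-4)*(-519)*(180 - 519) = 19826 - (-4)*(-519)*(-339) = 19826 - 1*(-703764) = 19826 + 703764 = 723590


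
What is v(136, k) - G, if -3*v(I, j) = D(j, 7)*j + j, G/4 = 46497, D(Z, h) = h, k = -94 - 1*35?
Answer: -185644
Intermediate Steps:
k = -129 (k = -94 - 35 = -129)
G = 185988 (G = 4*46497 = 185988)
v(I, j) = -8*j/3 (v(I, j) = -(7*j + j)/3 = -8*j/3)
v(136, k) - G = -8/3*(-129) - 1*185988 = 344 - 185988 = -185644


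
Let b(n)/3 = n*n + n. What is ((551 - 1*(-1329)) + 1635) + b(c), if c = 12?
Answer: 3983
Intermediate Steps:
b(n) = 3*n + 3*n² (b(n) = 3*(n*n + n) = 3*(n² + n) = 3*(n + n²) = 3*n + 3*n²)
((551 - 1*(-1329)) + 1635) + b(c) = ((551 - 1*(-1329)) + 1635) + 3*12*(1 + 12) = ((551 + 1329) + 1635) + 3*12*13 = (1880 + 1635) + 468 = 3515 + 468 = 3983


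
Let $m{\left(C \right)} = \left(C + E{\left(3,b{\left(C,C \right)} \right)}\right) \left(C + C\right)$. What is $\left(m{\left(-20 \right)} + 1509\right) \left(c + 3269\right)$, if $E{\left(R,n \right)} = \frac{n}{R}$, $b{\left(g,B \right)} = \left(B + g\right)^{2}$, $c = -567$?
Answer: $- \frac{154211246}{3} \approx -5.1404 \cdot 10^{7}$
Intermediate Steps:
$E{\left(R,n \right)} = \frac{n}{R}$
$m{\left(C \right)} = 2 C \left(C + \frac{4 C^{2}}{3}\right)$ ($m{\left(C \right)} = \left(C + \frac{\left(C + C\right)^{2}}{3}\right) \left(C + C\right) = \left(C + \left(2 C\right)^{2} \cdot \frac{1}{3}\right) 2 C = \left(C + 4 C^{2} \cdot \frac{1}{3}\right) 2 C = \left(C + \frac{4 C^{2}}{3}\right) 2 C = 2 C \left(C + \frac{4 C^{2}}{3}\right)$)
$\left(m{\left(-20 \right)} + 1509\right) \left(c + 3269\right) = \left(\left(-20\right)^{2} \left(2 + \frac{8}{3} \left(-20\right)\right) + 1509\right) \left(-567 + 3269\right) = \left(400 \left(2 - \frac{160}{3}\right) + 1509\right) 2702 = \left(400 \left(- \frac{154}{3}\right) + 1509\right) 2702 = \left(- \frac{61600}{3} + 1509\right) 2702 = \left(- \frac{57073}{3}\right) 2702 = - \frac{154211246}{3}$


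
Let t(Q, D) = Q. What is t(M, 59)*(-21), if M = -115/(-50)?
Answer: -483/10 ≈ -48.300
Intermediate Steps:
M = 23/10 (M = -115*(-1/50) = 23/10 ≈ 2.3000)
t(M, 59)*(-21) = (23/10)*(-21) = -483/10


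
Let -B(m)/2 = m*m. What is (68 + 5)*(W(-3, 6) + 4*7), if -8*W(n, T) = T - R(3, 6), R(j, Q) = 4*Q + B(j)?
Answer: 2044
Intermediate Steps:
B(m) = -2*m² (B(m) = -2*m*m = -2*m²)
R(j, Q) = -2*j² + 4*Q (R(j, Q) = 4*Q - 2*j² = -2*j² + 4*Q)
W(n, T) = ¾ - T/8 (W(n, T) = -(T - (-2*3² + 4*6))/8 = -(T - (-2*9 + 24))/8 = -(T - (-18 + 24))/8 = -(T - 1*6)/8 = -(T - 6)/8 = -(-6 + T)/8 = ¾ - T/8)
(68 + 5)*(W(-3, 6) + 4*7) = (68 + 5)*((¾ - ⅛*6) + 4*7) = 73*((¾ - ¾) + 28) = 73*(0 + 28) = 73*28 = 2044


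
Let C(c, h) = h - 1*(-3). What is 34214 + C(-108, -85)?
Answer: 34132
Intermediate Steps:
C(c, h) = 3 + h (C(c, h) = h + 3 = 3 + h)
34214 + C(-108, -85) = 34214 + (3 - 85) = 34214 - 82 = 34132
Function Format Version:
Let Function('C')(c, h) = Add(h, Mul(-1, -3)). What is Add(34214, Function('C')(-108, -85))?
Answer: 34132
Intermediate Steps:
Function('C')(c, h) = Add(3, h) (Function('C')(c, h) = Add(h, 3) = Add(3, h))
Add(34214, Function('C')(-108, -85)) = Add(34214, Add(3, -85)) = Add(34214, -82) = 34132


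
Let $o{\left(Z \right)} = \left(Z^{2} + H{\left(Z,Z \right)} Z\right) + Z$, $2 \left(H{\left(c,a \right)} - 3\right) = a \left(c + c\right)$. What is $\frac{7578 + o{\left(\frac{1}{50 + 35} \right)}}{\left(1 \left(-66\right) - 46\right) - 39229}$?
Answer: $- \frac{4653868236}{24160291625} \approx -0.19262$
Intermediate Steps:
$H{\left(c,a \right)} = 3 + a c$ ($H{\left(c,a \right)} = 3 + \frac{a \left(c + c\right)}{2} = 3 + \frac{a 2 c}{2} = 3 + \frac{2 a c}{2} = 3 + a c$)
$o{\left(Z \right)} = Z + Z^{2} + Z \left(3 + Z^{2}\right)$ ($o{\left(Z \right)} = \left(Z^{2} + \left(3 + Z Z\right) Z\right) + Z = \left(Z^{2} + \left(3 + Z^{2}\right) Z\right) + Z = \left(Z^{2} + Z \left(3 + Z^{2}\right)\right) + Z = Z + Z^{2} + Z \left(3 + Z^{2}\right)$)
$\frac{7578 + o{\left(\frac{1}{50 + 35} \right)}}{\left(1 \left(-66\right) - 46\right) - 39229} = \frac{7578 + \frac{4 + \frac{1}{50 + 35} + \left(\frac{1}{50 + 35}\right)^{2}}{50 + 35}}{\left(1 \left(-66\right) - 46\right) - 39229} = \frac{7578 + \frac{4 + \frac{1}{85} + \left(\frac{1}{85}\right)^{2}}{85}}{\left(-66 - 46\right) - 39229} = \frac{7578 + \frac{4 + \frac{1}{85} + \left(\frac{1}{85}\right)^{2}}{85}}{-112 - 39229} = \frac{7578 + \frac{4 + \frac{1}{85} + \frac{1}{7225}}{85}}{-39341} = \left(7578 + \frac{1}{85} \cdot \frac{28986}{7225}\right) \left(- \frac{1}{39341}\right) = \left(7578 + \frac{28986}{614125}\right) \left(- \frac{1}{39341}\right) = \frac{4653868236}{614125} \left(- \frac{1}{39341}\right) = - \frac{4653868236}{24160291625}$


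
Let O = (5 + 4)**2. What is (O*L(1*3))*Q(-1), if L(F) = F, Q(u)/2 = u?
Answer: -486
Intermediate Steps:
Q(u) = 2*u
O = 81 (O = 9**2 = 81)
(O*L(1*3))*Q(-1) = (81*(1*3))*(2*(-1)) = (81*3)*(-2) = 243*(-2) = -486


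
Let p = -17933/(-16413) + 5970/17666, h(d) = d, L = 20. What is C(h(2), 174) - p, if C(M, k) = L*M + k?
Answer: 30817475212/144976029 ≈ 212.57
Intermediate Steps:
p = 207394994/144976029 (p = -17933*(-1/16413) + 5970*(1/17666) = 17933/16413 + 2985/8833 = 207394994/144976029 ≈ 1.4305)
C(M, k) = k + 20*M (C(M, k) = 20*M + k = k + 20*M)
C(h(2), 174) - p = (174 + 20*2) - 1*207394994/144976029 = (174 + 40) - 207394994/144976029 = 214 - 207394994/144976029 = 30817475212/144976029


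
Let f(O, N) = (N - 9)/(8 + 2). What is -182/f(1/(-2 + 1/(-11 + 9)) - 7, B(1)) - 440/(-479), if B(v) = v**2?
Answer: 218825/958 ≈ 228.42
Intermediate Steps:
f(O, N) = -9/10 + N/10 (f(O, N) = (-9 + N)/10 = (-9 + N)*(1/10) = -9/10 + N/10)
-182/f(1/(-2 + 1/(-11 + 9)) - 7, B(1)) - 440/(-479) = -182/(-9/10 + (1/10)*1**2) - 440/(-479) = -182/(-9/10 + (1/10)*1) - 440*(-1/479) = -182/(-9/10 + 1/10) + 440/479 = -182/(-4/5) + 440/479 = -182*(-5/4) + 440/479 = 455/2 + 440/479 = 218825/958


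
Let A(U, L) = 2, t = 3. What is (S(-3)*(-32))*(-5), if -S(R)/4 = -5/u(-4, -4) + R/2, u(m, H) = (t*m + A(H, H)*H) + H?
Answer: 2480/3 ≈ 826.67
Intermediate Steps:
u(m, H) = 3*H + 3*m (u(m, H) = (3*m + 2*H) + H = (2*H + 3*m) + H = 3*H + 3*m)
S(R) = -⅚ - 2*R (S(R) = -4*(-5/(3*(-4) + 3*(-4)) + R/2) = -4*(-5/(-12 - 12) + R*(½)) = -4*(-5/(-24) + R/2) = -4*(-5*(-1/24) + R/2) = -4*(5/24 + R/2) = -⅚ - 2*R)
(S(-3)*(-32))*(-5) = ((-⅚ - 2*(-3))*(-32))*(-5) = ((-⅚ + 6)*(-32))*(-5) = ((31/6)*(-32))*(-5) = -496/3*(-5) = 2480/3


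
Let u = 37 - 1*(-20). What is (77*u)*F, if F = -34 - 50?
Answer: -368676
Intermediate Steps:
F = -84
u = 57 (u = 37 + 20 = 57)
(77*u)*F = (77*57)*(-84) = 4389*(-84) = -368676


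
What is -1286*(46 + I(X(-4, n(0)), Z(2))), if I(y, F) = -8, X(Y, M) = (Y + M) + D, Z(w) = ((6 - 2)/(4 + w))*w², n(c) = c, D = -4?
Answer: -48868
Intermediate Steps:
Z(w) = 4*w²/(4 + w) (Z(w) = (4/(4 + w))*w² = 4*w²/(4 + w))
X(Y, M) = -4 + M + Y (X(Y, M) = (Y + M) - 4 = (M + Y) - 4 = -4 + M + Y)
-1286*(46 + I(X(-4, n(0)), Z(2))) = -1286*(46 - 8) = -1286*38 = -48868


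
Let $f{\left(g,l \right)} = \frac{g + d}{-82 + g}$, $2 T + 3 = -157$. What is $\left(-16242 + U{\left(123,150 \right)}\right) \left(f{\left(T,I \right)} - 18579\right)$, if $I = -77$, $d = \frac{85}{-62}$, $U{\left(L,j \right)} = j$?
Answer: $\frac{27803762219}{93} \approx 2.9896 \cdot 10^{8}$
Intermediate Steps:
$T = -80$ ($T = - \frac{3}{2} + \frac{1}{2} \left(-157\right) = - \frac{3}{2} - \frac{157}{2} = -80$)
$d = - \frac{85}{62}$ ($d = 85 \left(- \frac{1}{62}\right) = - \frac{85}{62} \approx -1.371$)
$f{\left(g,l \right)} = \frac{- \frac{85}{62} + g}{-82 + g}$ ($f{\left(g,l \right)} = \frac{g - \frac{85}{62}}{-82 + g} = \frac{- \frac{85}{62} + g}{-82 + g}$)
$\left(-16242 + U{\left(123,150 \right)}\right) \left(f{\left(T,I \right)} - 18579\right) = \left(-16242 + 150\right) \left(\frac{- \frac{85}{62} - 80}{-82 - 80} - 18579\right) = - 16092 \left(\frac{1}{-162} \left(- \frac{5045}{62}\right) - 18579\right) = - 16092 \left(\left(- \frac{1}{162}\right) \left(- \frac{5045}{62}\right) - 18579\right) = - 16092 \left(\frac{5045}{10044} - 18579\right) = \left(-16092\right) \left(- \frac{186602431}{10044}\right) = \frac{27803762219}{93}$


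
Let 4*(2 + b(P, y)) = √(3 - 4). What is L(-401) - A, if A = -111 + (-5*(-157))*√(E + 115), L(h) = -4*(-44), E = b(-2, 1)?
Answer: 287 - 785*√(452 + I)/2 ≈ -8057.7 - 9.2308*I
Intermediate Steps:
b(P, y) = -2 + I/4 (b(P, y) = -2 + √(3 - 4)/4 = -2 + √(-1)/4 = -2 + I/4)
E = -2 + I/4 ≈ -2.0 + 0.25*I
L(h) = 176
A = -111 + 785*√(113 + I/4) (A = -111 + (-5*(-157))*√((-2 + I/4) + 115) = -111 + 785*√(113 + I/4) ≈ 8233.7 + 9.2308*I)
L(-401) - A = 176 - (-111 + 785*√(452 + I)/2) = 176 + (111 - 785*√(452 + I)/2) = 287 - 785*√(452 + I)/2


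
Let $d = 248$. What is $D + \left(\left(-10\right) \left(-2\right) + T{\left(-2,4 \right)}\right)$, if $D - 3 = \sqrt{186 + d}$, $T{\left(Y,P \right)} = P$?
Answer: $27 + \sqrt{434} \approx 47.833$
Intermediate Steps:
$D = 3 + \sqrt{434}$ ($D = 3 + \sqrt{186 + 248} = 3 + \sqrt{434} \approx 23.833$)
$D + \left(\left(-10\right) \left(-2\right) + T{\left(-2,4 \right)}\right) = \left(3 + \sqrt{434}\right) + \left(\left(-10\right) \left(-2\right) + 4\right) = \left(3 + \sqrt{434}\right) + \left(20 + 4\right) = \left(3 + \sqrt{434}\right) + 24 = 27 + \sqrt{434}$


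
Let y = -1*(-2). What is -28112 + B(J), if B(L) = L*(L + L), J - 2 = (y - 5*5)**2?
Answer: 535810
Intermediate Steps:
y = 2
J = 531 (J = 2 + (2 - 5*5)**2 = 2 + (2 - 25)**2 = 2 + (-23)**2 = 2 + 529 = 531)
B(L) = 2*L**2 (B(L) = L*(2*L) = 2*L**2)
-28112 + B(J) = -28112 + 2*531**2 = -28112 + 2*281961 = -28112 + 563922 = 535810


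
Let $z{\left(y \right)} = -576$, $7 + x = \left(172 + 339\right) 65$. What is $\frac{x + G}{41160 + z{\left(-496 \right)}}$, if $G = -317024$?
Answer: $- \frac{35477}{5073} \approx -6.9933$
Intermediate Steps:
$x = 33208$ ($x = -7 + \left(172 + 339\right) 65 = -7 + 511 \cdot 65 = -7 + 33215 = 33208$)
$\frac{x + G}{41160 + z{\left(-496 \right)}} = \frac{33208 - 317024}{41160 - 576} = - \frac{283816}{40584} = \left(-283816\right) \frac{1}{40584} = - \frac{35477}{5073}$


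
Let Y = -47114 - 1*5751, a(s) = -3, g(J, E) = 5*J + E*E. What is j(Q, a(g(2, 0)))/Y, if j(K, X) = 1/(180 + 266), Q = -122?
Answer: -1/23577790 ≈ -4.2413e-8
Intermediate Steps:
g(J, E) = E² + 5*J (g(J, E) = 5*J + E² = E² + 5*J)
j(K, X) = 1/446
Y = -52865 (Y = -47114 - 5751 = -52865)
j(Q, a(g(2, 0)))/Y = (1/446)/(-52865) = (1/446)*(-1/52865) = -1/23577790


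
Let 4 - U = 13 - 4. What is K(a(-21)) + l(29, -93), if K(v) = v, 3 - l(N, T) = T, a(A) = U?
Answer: 91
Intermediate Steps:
U = -5 (U = 4 - (13 - 4) = 4 - 1*9 = 4 - 9 = -5)
a(A) = -5
l(N, T) = 3 - T
K(a(-21)) + l(29, -93) = -5 + (3 - 1*(-93)) = -5 + (3 + 93) = -5 + 96 = 91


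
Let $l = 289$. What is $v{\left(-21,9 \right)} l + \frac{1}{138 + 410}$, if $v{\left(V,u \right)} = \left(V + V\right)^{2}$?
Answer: $\frac{279368209}{548} \approx 5.098 \cdot 10^{5}$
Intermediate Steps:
$v{\left(V,u \right)} = 4 V^{2}$ ($v{\left(V,u \right)} = \left(2 V\right)^{2} = 4 V^{2}$)
$v{\left(-21,9 \right)} l + \frac{1}{138 + 410} = 4 \left(-21\right)^{2} \cdot 289 + \frac{1}{138 + 410} = 4 \cdot 441 \cdot 289 + \frac{1}{548} = 1764 \cdot 289 + \frac{1}{548} = 509796 + \frac{1}{548} = \frac{279368209}{548}$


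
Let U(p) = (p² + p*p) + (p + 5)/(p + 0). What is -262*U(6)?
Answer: -58033/3 ≈ -19344.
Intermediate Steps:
U(p) = 2*p² + (5 + p)/p (U(p) = (p² + p²) + (5 + p)/p = 2*p² + (5 + p)/p)
-262*U(6) = -262*(5 + 6 + 2*6³)/6 = -131*(5 + 6 + 2*216)/3 = -131*(5 + 6 + 432)/3 = -131*443/3 = -262*443/6 = -58033/3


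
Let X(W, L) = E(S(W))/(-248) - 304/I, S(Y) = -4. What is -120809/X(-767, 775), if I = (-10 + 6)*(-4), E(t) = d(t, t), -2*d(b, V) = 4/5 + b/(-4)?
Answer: 299606320/47111 ≈ 6359.6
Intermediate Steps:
d(b, V) = -⅖ + b/8 (d(b, V) = -(4/5 + b/(-4))/2 = -(4*(⅕) + b*(-¼))/2 = -(⅘ - b/4)/2 = -⅖ + b/8)
E(t) = -⅖ + t/8
I = 16 (I = -4*(-4) = 16)
X(W, L) = -47111/2480 (X(W, L) = (-⅖ + (⅛)*(-4))/(-248) - 304/16 = (-⅖ - ½)*(-1/248) - 304*1/16 = -9/10*(-1/248) - 19 = 9/2480 - 19 = -47111/2480)
-120809/X(-767, 775) = -120809/(-47111/2480) = -120809*(-2480/47111) = 299606320/47111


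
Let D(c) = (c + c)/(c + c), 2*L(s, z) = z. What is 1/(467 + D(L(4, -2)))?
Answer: 1/468 ≈ 0.0021368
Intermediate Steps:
L(s, z) = z/2
D(c) = 1 (D(c) = (2*c)/((2*c)) = (2*c)*(1/(2*c)) = 1)
1/(467 + D(L(4, -2))) = 1/(467 + 1) = 1/468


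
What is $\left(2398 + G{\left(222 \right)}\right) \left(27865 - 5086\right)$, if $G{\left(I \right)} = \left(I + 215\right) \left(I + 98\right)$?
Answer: $3240039402$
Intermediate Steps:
$G{\left(I \right)} = \left(98 + I\right) \left(215 + I\right)$ ($G{\left(I \right)} = \left(215 + I\right) \left(98 + I\right) = \left(98 + I\right) \left(215 + I\right)$)
$\left(2398 + G{\left(222 \right)}\right) \left(27865 - 5086\right) = \left(2398 + \left(21070 + 222^{2} + 313 \cdot 222\right)\right) \left(27865 - 5086\right) = \left(2398 + \left(21070 + 49284 + 69486\right)\right) 22779 = \left(2398 + 139840\right) 22779 = 142238 \cdot 22779 = 3240039402$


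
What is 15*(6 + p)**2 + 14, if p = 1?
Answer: 749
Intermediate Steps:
15*(6 + p)**2 + 14 = 15*(6 + 1)**2 + 14 = 15*7**2 + 14 = 15*49 + 14 = 735 + 14 = 749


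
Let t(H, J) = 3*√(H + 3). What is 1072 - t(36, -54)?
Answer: 1072 - 3*√39 ≈ 1053.3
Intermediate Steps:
t(H, J) = 3*√(3 + H)
1072 - t(36, -54) = 1072 - 3*√(3 + 36) = 1072 - 3*√39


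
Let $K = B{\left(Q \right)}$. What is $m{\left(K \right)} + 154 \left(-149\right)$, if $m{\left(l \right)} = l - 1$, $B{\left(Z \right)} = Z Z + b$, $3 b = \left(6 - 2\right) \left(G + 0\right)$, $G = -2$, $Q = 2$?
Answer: $- \frac{68837}{3} \approx -22946.0$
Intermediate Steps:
$b = - \frac{8}{3}$ ($b = \frac{\left(6 - 2\right) \left(-2 + 0\right)}{3} = \frac{4 \left(-2\right)}{3} = \frac{1}{3} \left(-8\right) = - \frac{8}{3} \approx -2.6667$)
$B{\left(Z \right)} = - \frac{8}{3} + Z^{2}$ ($B{\left(Z \right)} = Z Z - \frac{8}{3} = Z^{2} - \frac{8}{3} = - \frac{8}{3} + Z^{2}$)
$K = \frac{4}{3}$ ($K = - \frac{8}{3} + 2^{2} = - \frac{8}{3} + 4 = \frac{4}{3} \approx 1.3333$)
$m{\left(l \right)} = -1 + l$ ($m{\left(l \right)} = l - 1 = -1 + l$)
$m{\left(K \right)} + 154 \left(-149\right) = \left(-1 + \frac{4}{3}\right) + 154 \left(-149\right) = \frac{1}{3} - 22946 = - \frac{68837}{3}$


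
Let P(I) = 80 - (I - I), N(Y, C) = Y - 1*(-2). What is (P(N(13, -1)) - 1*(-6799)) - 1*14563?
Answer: -7684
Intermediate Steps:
N(Y, C) = 2 + Y (N(Y, C) = Y + 2 = 2 + Y)
P(I) = 80 (P(I) = 80 - 1*0 = 80 + 0 = 80)
(P(N(13, -1)) - 1*(-6799)) - 1*14563 = (80 - 1*(-6799)) - 1*14563 = (80 + 6799) - 14563 = 6879 - 14563 = -7684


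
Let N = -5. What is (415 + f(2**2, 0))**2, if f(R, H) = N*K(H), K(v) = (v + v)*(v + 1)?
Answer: 172225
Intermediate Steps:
K(v) = 2*v*(1 + v) (K(v) = (2*v)*(1 + v) = 2*v*(1 + v))
f(R, H) = -10*H*(1 + H)
(415 + f(2**2, 0))**2 = (415 - 10*0*(1 + 0))**2 = (415 - 10*0*1)**2 = (415 + 0)**2 = 415**2 = 172225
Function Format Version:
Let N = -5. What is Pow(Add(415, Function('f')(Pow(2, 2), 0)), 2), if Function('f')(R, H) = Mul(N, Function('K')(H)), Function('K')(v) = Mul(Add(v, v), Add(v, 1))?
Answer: 172225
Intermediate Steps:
Function('K')(v) = Mul(2, v, Add(1, v)) (Function('K')(v) = Mul(Mul(2, v), Add(1, v)) = Mul(2, v, Add(1, v)))
Function('f')(R, H) = Mul(-10, H, Add(1, H)) (Function('f')(R, H) = Mul(-5, Mul(2, H, Add(1, H))) = Mul(-10, H, Add(1, H)))
Pow(Add(415, Function('f')(Pow(2, 2), 0)), 2) = Pow(Add(415, Mul(-10, 0, Add(1, 0))), 2) = Pow(Add(415, Mul(-10, 0, 1)), 2) = Pow(Add(415, 0), 2) = Pow(415, 2) = 172225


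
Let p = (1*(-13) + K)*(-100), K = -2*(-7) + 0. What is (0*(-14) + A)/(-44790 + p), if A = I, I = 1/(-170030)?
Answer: 1/7632646700 ≈ 1.3102e-10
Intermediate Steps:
I = -1/170030 ≈ -5.8813e-6
A = -1/170030 ≈ -5.8813e-6
K = 14 (K = 14 + 0 = 14)
p = -100 (p = (1*(-13) + 14)*(-100) = (-13 + 14)*(-100) = 1*(-100) = -100)
(0*(-14) + A)/(-44790 + p) = (0*(-14) - 1/170030)/(-44790 - 100) = (0 - 1/170030)/(-44890) = -1/170030*(-1/44890) = 1/7632646700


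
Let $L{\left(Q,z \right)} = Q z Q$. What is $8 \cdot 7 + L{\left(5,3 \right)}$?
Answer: $131$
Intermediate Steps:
$L{\left(Q,z \right)} = z Q^{2}$
$8 \cdot 7 + L{\left(5,3 \right)} = 8 \cdot 7 + 3 \cdot 5^{2} = 56 + 3 \cdot 25 = 56 + 75 = 131$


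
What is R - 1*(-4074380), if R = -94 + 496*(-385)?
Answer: 3883326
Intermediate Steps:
R = -191054 (R = -94 - 190960 = -191054)
R - 1*(-4074380) = -191054 - 1*(-4074380) = -191054 + 4074380 = 3883326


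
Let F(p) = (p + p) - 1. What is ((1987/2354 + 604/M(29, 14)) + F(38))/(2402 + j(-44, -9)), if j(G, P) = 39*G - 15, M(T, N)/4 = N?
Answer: 713743/5528369 ≈ 0.12911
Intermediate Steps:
M(T, N) = 4*N
F(p) = -1 + 2*p (F(p) = 2*p - 1 = -1 + 2*p)
j(G, P) = -15 + 39*G
((1987/2354 + 604/M(29, 14)) + F(38))/(2402 + j(-44, -9)) = ((1987/2354 + 604/((4*14))) + (-1 + 2*38))/(2402 + (-15 + 39*(-44))) = ((1987*(1/2354) + 604/56) + (-1 + 76))/(2402 + (-15 - 1716)) = ((1987/2354 + 604*(1/56)) + 75)/(2402 - 1731) = ((1987/2354 + 151/14) + 75)/671 = (95818/8239 + 75)*(1/671) = (713743/8239)*(1/671) = 713743/5528369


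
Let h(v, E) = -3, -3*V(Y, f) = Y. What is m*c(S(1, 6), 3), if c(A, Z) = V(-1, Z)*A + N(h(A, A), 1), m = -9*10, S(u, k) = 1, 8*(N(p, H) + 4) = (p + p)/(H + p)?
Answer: 1185/4 ≈ 296.25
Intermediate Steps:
V(Y, f) = -Y/3
N(p, H) = -4 + p/(4*(H + p)) (N(p, H) = -4 + ((p + p)/(H + p))/8 = -4 + ((2*p)/(H + p))/8 = -4 + (2*p/(H + p))/8 = -4 + p/(4*(H + p)))
m = -90
c(A, Z) = -29/8 + A/3 (c(A, Z) = (-⅓*(-1))*A + (-4*1 - 15/4*(-3))/(1 - 3) = A/3 + (-4 + 45/4)/(-2) = A/3 - ½*29/4 = A/3 - 29/8 = -29/8 + A/3)
m*c(S(1, 6), 3) = -90*(-29/8 + (⅓)*1) = -90*(-29/8 + ⅓) = -90*(-79/24) = 1185/4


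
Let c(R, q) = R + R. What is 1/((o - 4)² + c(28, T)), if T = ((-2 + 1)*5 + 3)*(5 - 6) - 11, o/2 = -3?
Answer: 1/156 ≈ 0.0064103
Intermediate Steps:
o = -6 (o = 2*(-3) = -6)
T = -9 (T = (-1*5 + 3)*(-1) - 11 = (-5 + 3)*(-1) - 11 = -2*(-1) - 11 = 2 - 11 = -9)
c(R, q) = 2*R
1/((o - 4)² + c(28, T)) = 1/((-6 - 4)² + 2*28) = 1/((-10)² + 56) = 1/(100 + 56) = 1/156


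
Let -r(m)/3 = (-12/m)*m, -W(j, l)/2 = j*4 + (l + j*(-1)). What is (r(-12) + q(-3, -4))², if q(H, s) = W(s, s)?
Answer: 4624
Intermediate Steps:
W(j, l) = -6*j - 2*l (W(j, l) = -2*(j*4 + (l + j*(-1))) = -2*(4*j + (l - j)) = -2*(l + 3*j) = -6*j - 2*l)
q(H, s) = -8*s (q(H, s) = -6*s - 2*s = -8*s)
r(m) = 36 (r(m) = -3*(-12/m)*m = -3*(-12) = 36)
(r(-12) + q(-3, -4))² = (36 - 8*(-4))² = (36 + 32)² = 68² = 4624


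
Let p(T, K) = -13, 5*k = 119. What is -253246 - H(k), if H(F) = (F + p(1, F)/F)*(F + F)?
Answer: -6358822/25 ≈ -2.5435e+5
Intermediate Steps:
k = 119/5 (k = (⅕)*119 = 119/5 ≈ 23.800)
H(F) = 2*F*(F - 13/F) (H(F) = (F - 13/F)*(F + F) = (F - 13/F)*(2*F) = 2*F*(F - 13/F))
-253246 - H(k) = -253246 - (-26 + 2*(119/5)²) = -253246 - (-26 + 2*(14161/25)) = -253246 - (-26 + 28322/25) = -253246 - 1*27672/25 = -253246 - 27672/25 = -6358822/25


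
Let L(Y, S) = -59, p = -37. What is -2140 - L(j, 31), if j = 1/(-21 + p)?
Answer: -2081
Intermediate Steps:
j = -1/58 (j = 1/(-21 - 37) = 1/(-58) = -1/58 ≈ -0.017241)
-2140 - L(j, 31) = -2140 - 1*(-59) = -2140 + 59 = -2081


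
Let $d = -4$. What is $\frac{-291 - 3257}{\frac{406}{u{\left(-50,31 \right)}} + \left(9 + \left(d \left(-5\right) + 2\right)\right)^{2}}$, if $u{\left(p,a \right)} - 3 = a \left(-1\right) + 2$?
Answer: $- \frac{23062}{6145} \approx -3.753$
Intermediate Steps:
$u{\left(p,a \right)} = 5 - a$ ($u{\left(p,a \right)} = 3 + \left(a \left(-1\right) + 2\right) = 3 - \left(-2 + a\right) = 5 - a$)
$\frac{-291 - 3257}{\frac{406}{u{\left(-50,31 \right)}} + \left(9 + \left(d \left(-5\right) + 2\right)\right)^{2}} = \frac{-291 - 3257}{\frac{406}{5 - 31} + \left(9 + \left(\left(-4\right) \left(-5\right) + 2\right)\right)^{2}} = - \frac{3548}{\frac{406}{5 - 31} + \left(9 + \left(20 + 2\right)\right)^{2}} = - \frac{3548}{\frac{406}{-26} + \left(9 + 22\right)^{2}} = - \frac{3548}{406 \left(- \frac{1}{26}\right) + 31^{2}} = - \frac{3548}{- \frac{203}{13} + 961} = - \frac{3548}{\frac{12290}{13}} = \left(-3548\right) \frac{13}{12290} = - \frac{23062}{6145}$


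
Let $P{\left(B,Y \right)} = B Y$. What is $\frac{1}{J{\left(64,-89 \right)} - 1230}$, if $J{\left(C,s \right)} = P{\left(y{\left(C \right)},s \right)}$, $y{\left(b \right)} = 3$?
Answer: $- \frac{1}{1497} \approx -0.000668$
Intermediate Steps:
$J{\left(C,s \right)} = 3 s$
$\frac{1}{J{\left(64,-89 \right)} - 1230} = \frac{1}{3 \left(-89\right) - 1230} = \frac{1}{-267 - 1230} = \frac{1}{-1497} = - \frac{1}{1497}$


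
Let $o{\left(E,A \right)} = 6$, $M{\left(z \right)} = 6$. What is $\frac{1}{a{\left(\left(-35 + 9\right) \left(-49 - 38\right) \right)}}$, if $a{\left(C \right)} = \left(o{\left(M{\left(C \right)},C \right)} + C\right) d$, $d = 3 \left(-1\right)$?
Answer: $- \frac{1}{6804} \approx -0.00014697$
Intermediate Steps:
$d = -3$
$a{\left(C \right)} = -18 - 3 C$ ($a{\left(C \right)} = \left(6 + C\right) \left(-3\right) = -18 - 3 C$)
$\frac{1}{a{\left(\left(-35 + 9\right) \left(-49 - 38\right) \right)}} = \frac{1}{-18 - 3 \left(-35 + 9\right) \left(-49 - 38\right)} = \frac{1}{-18 - 3 \left(\left(-26\right) \left(-87\right)\right)} = \frac{1}{-18 - 6786} = \frac{1}{-6804} = - \frac{1}{6804}$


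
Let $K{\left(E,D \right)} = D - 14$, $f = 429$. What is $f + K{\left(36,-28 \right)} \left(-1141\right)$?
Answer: $48351$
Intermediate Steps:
$K{\left(E,D \right)} = -14 + D$ ($K{\left(E,D \right)} = D - 14 = -14 + D$)
$f + K{\left(36,-28 \right)} \left(-1141\right) = 429 + \left(-14 - 28\right) \left(-1141\right) = 429 - -47922 = 429 + 47922 = 48351$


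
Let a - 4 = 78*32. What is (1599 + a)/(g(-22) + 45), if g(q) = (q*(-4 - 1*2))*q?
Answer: -4099/2859 ≈ -1.4337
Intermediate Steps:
a = 2500 (a = 4 + 78*32 = 4 + 2496 = 2500)
g(q) = -6*q**2 (g(q) = (q*(-4 - 2))*q = (q*(-6))*q = (-6*q)*q = -6*q**2)
(1599 + a)/(g(-22) + 45) = (1599 + 2500)/(-6*(-22)**2 + 45) = 4099/(-6*484 + 45) = 4099/(-2904 + 45) = 4099/(-2859) = 4099*(-1/2859) = -4099/2859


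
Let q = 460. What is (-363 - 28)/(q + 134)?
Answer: -391/594 ≈ -0.65825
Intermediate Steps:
(-363 - 28)/(q + 134) = (-363 - 28)/(460 + 134) = -391/594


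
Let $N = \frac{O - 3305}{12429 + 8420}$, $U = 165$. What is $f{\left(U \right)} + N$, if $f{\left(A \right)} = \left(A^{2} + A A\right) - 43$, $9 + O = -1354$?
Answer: $\frac{1134326875}{20849} \approx 54407.0$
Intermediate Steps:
$O = -1363$ ($O = -9 - 1354 = -1363$)
$f{\left(A \right)} = -43 + 2 A^{2}$ ($f{\left(A \right)} = \left(A^{2} + A^{2}\right) - 43 = 2 A^{2} - 43 = -43 + 2 A^{2}$)
$N = - \frac{4668}{20849}$ ($N = \frac{-1363 - 3305}{12429 + 8420} = - \frac{4668}{20849} \approx -0.2239$)
$f{\left(U \right)} + N = \left(-43 + 2 \cdot 165^{2}\right) - \frac{4668}{20849} = \left(-43 + 2 \cdot 27225\right) - \frac{4668}{20849} = \left(-43 + 54450\right) - \frac{4668}{20849} = 54407 - \frac{4668}{20849} = \frac{1134326875}{20849}$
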